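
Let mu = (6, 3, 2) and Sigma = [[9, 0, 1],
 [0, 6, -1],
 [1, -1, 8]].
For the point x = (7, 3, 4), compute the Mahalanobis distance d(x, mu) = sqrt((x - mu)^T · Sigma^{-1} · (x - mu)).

Step 1 — centre the observation: (x - mu) = (1, 0, 2).

Step 2 — invert Sigma (cofactor / det for 3×3, or solve directly):
  Sigma^{-1} = [[0.1127, -0.0024, -0.0144],
 [-0.0024, 0.1703, 0.0216],
 [-0.0144, 0.0216, 0.1295]].

Step 3 — form the quadratic (x - mu)^T · Sigma^{-1} · (x - mu):
  Sigma^{-1} · (x - mu) = (0.0839, 0.0408, 0.2446).
  (x - mu)^T · [Sigma^{-1} · (x - mu)] = (1)·(0.0839) + (0)·(0.0408) + (2)·(0.2446) = 0.5731.

Step 4 — take square root: d = √(0.5731) ≈ 0.7571.

d(x, mu) = √(0.5731) ≈ 0.7571


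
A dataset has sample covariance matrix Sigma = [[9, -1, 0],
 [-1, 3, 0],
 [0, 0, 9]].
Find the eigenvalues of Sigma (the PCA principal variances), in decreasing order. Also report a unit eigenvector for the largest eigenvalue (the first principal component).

Step 1 — characteristic polynomial p(λ) = det(λI - Sigma) = λ³ - tr·λ² + c_1·λ - det, where tr = trace, c_1 = sum of the principal 2×2 minors, det = det(Sigma):
  tr = 9 + 3 + 9 = 21,
  c_1 = (9·3 - (-1)²) + (9·9 - (0)²) + (3·9 - (0)²) = 26 + 81 + 27 = 134,
  det = 9·(3·9 - (0)²) - (-1)·((-1)·9 - (0)·(0)) + (0)·((-1)·(0) - 3·(0)) = 9·(27) - (-1)·(-9) + (0)·(0) = 234.
  So p(λ) = λ³ - 21λ² + 134λ - 234.
Step 2 — look for an integer root (rational root theorem: any rational root is an integer divisor of 234). Testing λ = 9:
  p(9) = 729 - 1701 + 1206 - 234 = 0  ✓
  Dividing out (λ - 9): p(λ) = (λ - 9)(λ² - 12λ + 26).
Step 3 — remaining eigenvalues from the quadratic λ² - 12λ + 26 = 0:
  Δ = 12² - 4·26 = 144 - 104 = 40,  λ = (12 ± √40)/2 = (12 ± 6.3246)/2 ≈ 9.1623 or 2.8377.
  Sorted: λ_1 = 9.1623,  λ_2 = 9,  λ_3 = 2.8377  (check: sum = 21 = tr ✓).

Step 4 — unit eigenvector for λ_1 ≈ 9.1623: v spans the null space of (Sigma - λ_1 I), whose rows are
  r_1 = (-0.1623, -1, 0),  r_2 = (-1, -6.1623, 0),  r_3 = (0, 0, -0.1623).
  v is orthogonal to every row, so take v ∝ r_1 × r_3 = ((-1)·(-0.1623) - (0)·(0), (0)·(0) - (-0.1623)·(-0.1623), (-0.1623)·(0) - (-1)·(0)) ≈ (0.1623, -0.0263, 0).
  Let u = (0.1623, -0.0263, 0).
  ||u|| = √((0.1623)² + (-0.0263)² + (0)²) = √(0.027) ≈ 0.1644,  v_1 = u/||u|| ≈ (0.9871, -0.1602, 0) (||v_1|| = 1).

λ_1 = 9.1623,  λ_2 = 9,  λ_3 = 2.8377;  v_1 ≈ (0.9871, -0.1602, 0)


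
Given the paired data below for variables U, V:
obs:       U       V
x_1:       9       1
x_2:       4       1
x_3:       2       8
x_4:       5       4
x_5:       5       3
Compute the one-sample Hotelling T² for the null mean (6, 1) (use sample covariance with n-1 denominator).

Step 1 — sample mean vector:
  mean(U) = (9 + 4 + 2 + 5 + 5) / 5 = 25/5 = 5
  mean(V) = (1 + 1 + 8 + 4 + 3) / 5 = 17/5 = 3.4
  x̄ = (5, 3.4),  deviation x̄ - mu_0 = (5, 3.4) - (6, 1) = (-1, 2.4).

Step 2 — sample covariance matrix, S[i,j] = (1/(n-1)) · Σ_k (x_{k,i} - mean_i) · (x_{k,j} - mean_j), divisor n-1 = 4:
  S[U,U] = ((4)·(4) + (-1)·(-1) + (-3)·(-3) + (0)·(0) + (0)·(0)) / 4 = 26/4 = 6.5
  S[U,V] = ((4)·(-2.4) + (-1)·(-2.4) + (-3)·(4.6) + (0)·(0.6) + (0)·(-0.4)) / 4 = -21/4 = -5.25
  S[V,V] = ((-2.4)·(-2.4) + (-2.4)·(-2.4) + (4.6)·(4.6) + (0.6)·(0.6) + (-0.4)·(-0.4)) / 4 = 33.2/4 = 8.3
  S = [[6.5, -5.25],
 [-5.25, 8.3]].

Step 3 — invert S. det(S) = 6.5·8.3 - (-5.25)² = 26.3875.
  S^{-1} = (1/det) · [[d, -b], [-b, a]] = [[0.3145, 0.199],
 [0.199, 0.2463]].

Step 4 — quadratic form (x̄ - mu_0)^T · S^{-1} · (x̄ - mu_0):
  S^{-1} · (x̄ - mu_0) = (0.163, 0.3922),
  (x̄ - mu_0)^T · [...] = (-1)·(0.163) + (2.4)·(0.3922) = 0.7784.

Step 5 — scale by n: T² = 5 · 0.7784 = 3.892.

T² ≈ 3.892


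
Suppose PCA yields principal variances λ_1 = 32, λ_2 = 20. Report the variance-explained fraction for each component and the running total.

Step 1 — total variance = trace(Sigma) = Σ λ_i = 32 + 20 = 52.

Step 2 — fraction explained by component i = λ_i / Σ λ:
  PC1: 32/52 = 0.6154
  PC2: 20/52 = 0.3846

Step 3 — cumulative fraction after k components = (λ_1 + ... + λ_k) / Σ λ:
  k = 1: 32/52 = 0.6154
  k = 2: (32 + 20)/52 = 52/52 = 1

Summary (fraction, with percent):

explained: PC1 0.6154 (61.54%), PC2 0.3846 (38.46%);  cumulative: 0.6154, 1


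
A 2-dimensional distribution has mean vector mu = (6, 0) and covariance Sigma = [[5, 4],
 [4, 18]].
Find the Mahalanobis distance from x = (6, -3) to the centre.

Step 1 — centre the observation: (x - mu) = (0, -3).

Step 2 — invert Sigma. det(Sigma) = 5·18 - (4)² = 74.
  Sigma^{-1} = (1/det) · [[d, -b], [-b, a]] = [[0.2432, -0.0541],
 [-0.0541, 0.0676]].

Step 3 — form the quadratic (x - mu)^T · Sigma^{-1} · (x - mu):
  Sigma^{-1} · (x - mu) = (0.1622, -0.2027).
  (x - mu)^T · [Sigma^{-1} · (x - mu)] = (0)·(0.1622) + (-3)·(-0.2027) = 0.6081.

Step 4 — take square root: d = √(0.6081) ≈ 0.7798.

d(x, mu) = √(0.6081) ≈ 0.7798


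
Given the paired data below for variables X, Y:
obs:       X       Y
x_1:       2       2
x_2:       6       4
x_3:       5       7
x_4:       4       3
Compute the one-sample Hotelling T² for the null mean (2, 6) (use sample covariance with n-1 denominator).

Step 1 — sample mean vector:
  mean(X) = (2 + 6 + 5 + 4) / 4 = 17/4 = 4.25
  mean(Y) = (2 + 4 + 7 + 3) / 4 = 16/4 = 4
  x̄ = (4.25, 4),  deviation x̄ - mu_0 = (4.25, 4) - (2, 6) = (2.25, -2).

Step 2 — sample covariance matrix, S[i,j] = (1/(n-1)) · Σ_k (x_{k,i} - mean_i) · (x_{k,j} - mean_j), divisor n-1 = 3:
  S[X,X] = ((-2.25)·(-2.25) + (1.75)·(1.75) + (0.75)·(0.75) + (-0.25)·(-0.25)) / 3 = 8.75/3 = 2.9167
  S[X,Y] = ((-2.25)·(-2) + (1.75)·(0) + (0.75)·(3) + (-0.25)·(-1)) / 3 = 7/3 = 2.3333
  S[Y,Y] = ((-2)·(-2) + (0)·(0) + (3)·(3) + (-1)·(-1)) / 3 = 14/3 = 4.6667
  S = [[2.9167, 2.3333],
 [2.3333, 4.6667]].

Step 3 — invert S. det(S) = 2.9167·4.6667 - (2.3333)² = 8.1667.
  S^{-1} = (1/det) · [[d, -b], [-b, a]] = [[0.5714, -0.2857],
 [-0.2857, 0.3571]].

Step 4 — quadratic form (x̄ - mu_0)^T · S^{-1} · (x̄ - mu_0):
  S^{-1} · (x̄ - mu_0) = (1.8571, -1.3571),
  (x̄ - mu_0)^T · [...] = (2.25)·(1.8571) + (-2)·(-1.3571) = 6.8929.

Step 5 — scale by n: T² = 4 · 6.8929 = 27.5714.

T² ≈ 27.5714


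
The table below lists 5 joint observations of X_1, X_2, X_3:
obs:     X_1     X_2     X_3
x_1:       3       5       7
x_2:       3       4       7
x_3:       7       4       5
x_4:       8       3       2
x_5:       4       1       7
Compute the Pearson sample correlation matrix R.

Step 1 — column means:
  mean(X_1) = (3 + 3 + 7 + 8 + 4) / 5 = 25/5 = 5
  mean(X_2) = (5 + 4 + 4 + 3 + 1) / 5 = 17/5 = 3.4
  mean(X_3) = (7 + 7 + 5 + 2 + 7) / 5 = 28/5 = 5.6

Step 2 — sample variances and covariances s[i,j] = (1/(n-1)) · Σ_k (x_{k,i} - mean_i) · (x_{k,j} - mean_j), with n-1 = 4:
  s[X_1,X_1] = ((-2)·(-2) + (-2)·(-2) + (2)·(2) + (3)·(3) + (-1)·(-1)) / 4 = 22/4 = 5.5
  s[X_1,X_2] = ((-2)·(1.6) + (-2)·(0.6) + (2)·(0.6) + (3)·(-0.4) + (-1)·(-2.4)) / 4 = -2/4 = -0.5
  s[X_1,X_3] = ((-2)·(1.4) + (-2)·(1.4) + (2)·(-0.6) + (3)·(-3.6) + (-1)·(1.4)) / 4 = -19/4 = -4.75
  s[X_2,X_2] = ((1.6)·(1.6) + (0.6)·(0.6) + (0.6)·(0.6) + (-0.4)·(-0.4) + (-2.4)·(-2.4)) / 4 = 9.2/4 = 2.3
  s[X_2,X_3] = ((1.6)·(1.4) + (0.6)·(1.4) + (0.6)·(-0.6) + (-0.4)·(-3.6) + (-2.4)·(1.4)) / 4 = 0.8/4 = 0.2
  s[X_3,X_3] = ((1.4)·(1.4) + (1.4)·(1.4) + (-0.6)·(-0.6) + (-3.6)·(-3.6) + (1.4)·(1.4)) / 4 = 19.2/4 = 4.8
  Sample standard deviations s_i = √(s[i,i]):
  s(X_1) = √(5.5) = 2.3452
  s(X_2) = √(2.3) = 1.5166
  s(X_3) = √(4.8) = 2.1909

Step 3 — r_{ij} = s_{ij} / (s_i · s_j):
  r[X_1,X_1] = 1 (diagonal).
  r[X_1,X_2] = -0.5 / (2.3452 · 1.5166) = -0.5 / 3.5567 = -0.1406
  r[X_1,X_3] = -4.75 / (2.3452 · 2.1909) = -4.75 / 5.1381 = -0.9245
  r[X_2,X_2] = 1 (diagonal).
  r[X_2,X_3] = 0.2 / (1.5166 · 2.1909) = 0.2 / 3.3226 = 0.0602
  r[X_3,X_3] = 1 (diagonal).

R is symmetric with unit diagonal. Assembling:

R = [[1, -0.1406, -0.9245],
 [-0.1406, 1, 0.0602],
 [-0.9245, 0.0602, 1]]


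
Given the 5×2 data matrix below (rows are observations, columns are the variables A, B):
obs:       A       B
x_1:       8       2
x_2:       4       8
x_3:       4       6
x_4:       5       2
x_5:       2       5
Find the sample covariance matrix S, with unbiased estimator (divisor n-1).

Step 1 — column means:
  mean(A) = (8 + 4 + 4 + 5 + 2) / 5 = 23/5 = 4.6
  mean(B) = (2 + 8 + 6 + 2 + 5) / 5 = 23/5 = 4.6

Step 2 — sample covariance S[i,j] = (1/(n-1)) · Σ_k (x_{k,i} - mean_i) · (x_{k,j} - mean_j), with n-1 = 4.
  S[A,A] = ((3.4)·(3.4) + (-0.6)·(-0.6) + (-0.6)·(-0.6) + (0.4)·(0.4) + (-2.6)·(-2.6)) / 4 = 19.2/4 = 4.8
  S[A,B] = ((3.4)·(-2.6) + (-0.6)·(3.4) + (-0.6)·(1.4) + (0.4)·(-2.6) + (-2.6)·(0.4)) / 4 = -13.8/4 = -3.45
  S[B,B] = ((-2.6)·(-2.6) + (3.4)·(3.4) + (1.4)·(1.4) + (-2.6)·(-2.6) + (0.4)·(0.4)) / 4 = 27.2/4 = 6.8

S is symmetric (S[j,i] = S[i,j]). Assembling:

S = [[4.8, -3.45],
 [-3.45, 6.8]]


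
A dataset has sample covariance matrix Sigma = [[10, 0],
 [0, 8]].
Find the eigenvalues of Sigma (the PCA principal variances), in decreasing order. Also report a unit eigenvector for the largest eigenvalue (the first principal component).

Step 1 — characteristic polynomial of 2×2 Sigma:
  det(Sigma - λI) = λ² - trace · λ + det = 0.
  trace = 10 + 8 = 18, det = 10·8 - (0)² = 80.
Step 2 — discriminant:
  Δ = trace² - 4·det = 324 - 320 = 4.
Step 3 — eigenvalues:
  λ = (trace ± √Δ)/2 = (18 ± 2)/2,
  λ_1 = 10,  λ_2 = 8.

Step 4 — unit eigenvector for λ_1: Sigma is diagonal, so its eigenvectors are the coordinate axes. λ_1 = 10 is the diagonal entry on the first coordinate axis, hence
  v_1 = (1, 0) (||v_1|| = 1).

λ_1 = 10,  λ_2 = 8;  v_1 ≈ (1, 0)


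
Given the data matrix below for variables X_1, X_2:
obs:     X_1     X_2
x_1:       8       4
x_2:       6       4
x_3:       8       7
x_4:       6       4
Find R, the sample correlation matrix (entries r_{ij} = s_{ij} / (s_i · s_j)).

Step 1 — column means:
  mean(X_1) = (8 + 6 + 8 + 6) / 4 = 28/4 = 7
  mean(X_2) = (4 + 4 + 7 + 4) / 4 = 19/4 = 4.75

Step 2 — sample variances and covariances s[i,j] = (1/(n-1)) · Σ_k (x_{k,i} - mean_i) · (x_{k,j} - mean_j), with n-1 = 3:
  s[X_1,X_1] = ((1)·(1) + (-1)·(-1) + (1)·(1) + (-1)·(-1)) / 3 = 4/3 = 1.3333
  s[X_1,X_2] = ((1)·(-0.75) + (-1)·(-0.75) + (1)·(2.25) + (-1)·(-0.75)) / 3 = 3/3 = 1
  s[X_2,X_2] = ((-0.75)·(-0.75) + (-0.75)·(-0.75) + (2.25)·(2.25) + (-0.75)·(-0.75)) / 3 = 6.75/3 = 2.25
  Sample standard deviations s_i = √(s[i,i]):
  s(X_1) = √(1.3333) = 1.1547
  s(X_2) = √(2.25) = 1.5

Step 3 — r_{ij} = s_{ij} / (s_i · s_j):
  r[X_1,X_1] = 1 (diagonal).
  r[X_1,X_2] = 1 / (1.1547 · 1.5) = 1 / 1.7321 = 0.5774
  r[X_2,X_2] = 1 (diagonal).

R is symmetric with unit diagonal. Assembling:

R = [[1, 0.5774],
 [0.5774, 1]]


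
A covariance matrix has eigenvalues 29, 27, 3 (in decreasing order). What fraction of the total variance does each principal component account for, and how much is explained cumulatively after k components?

Step 1 — total variance = trace(Sigma) = Σ λ_i = 29 + 27 + 3 = 59.

Step 2 — fraction explained by component i = λ_i / Σ λ:
  PC1: 29/59 = 0.4915
  PC2: 27/59 = 0.4576
  PC3: 3/59 = 0.0508

Step 3 — cumulative fraction after k components = (λ_1 + ... + λ_k) / Σ λ:
  k = 1: 29/59 = 0.4915
  k = 2: (29 + 27)/59 = 56/59 = 0.9492
  k = 3: (29 + 27 + 3)/59 = 59/59 = 1

Summary (fraction, with percent):

explained: PC1 0.4915 (49.15%), PC2 0.4576 (45.76%), PC3 0.0508 (5.08%);  cumulative: 0.4915, 0.9492, 1


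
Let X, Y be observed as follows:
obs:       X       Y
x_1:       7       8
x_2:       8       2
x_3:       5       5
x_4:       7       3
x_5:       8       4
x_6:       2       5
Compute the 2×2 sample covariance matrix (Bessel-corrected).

Step 1 — column means:
  mean(X) = (7 + 8 + 5 + 7 + 8 + 2) / 6 = 37/6 = 6.1667
  mean(Y) = (8 + 2 + 5 + 3 + 4 + 5) / 6 = 27/6 = 4.5

Step 2 — sample covariance S[i,j] = (1/(n-1)) · Σ_k (x_{k,i} - mean_i) · (x_{k,j} - mean_j), with n-1 = 5.
  S[X,X] = ((0.8333)·(0.8333) + (1.8333)·(1.8333) + (-1.1667)·(-1.1667) + (0.8333)·(0.8333) + (1.8333)·(1.8333) + (-4.1667)·(-4.1667)) / 5 = 26.8333/5 = 5.3667
  S[X,Y] = ((0.8333)·(3.5) + (1.8333)·(-2.5) + (-1.1667)·(0.5) + (0.8333)·(-1.5) + (1.8333)·(-0.5) + (-4.1667)·(0.5)) / 5 = -6.5/5 = -1.3
  S[Y,Y] = ((3.5)·(3.5) + (-2.5)·(-2.5) + (0.5)·(0.5) + (-1.5)·(-1.5) + (-0.5)·(-0.5) + (0.5)·(0.5)) / 5 = 21.5/5 = 4.3

S is symmetric (S[j,i] = S[i,j]). Assembling:

S = [[5.3667, -1.3],
 [-1.3, 4.3]]


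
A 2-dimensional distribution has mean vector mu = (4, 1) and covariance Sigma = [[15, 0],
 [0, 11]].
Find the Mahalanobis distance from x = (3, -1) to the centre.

Step 1 — centre the observation: (x - mu) = (-1, -2).

Step 2 — invert Sigma. det(Sigma) = 15·11 - (0)² = 165.
  Sigma^{-1} = (1/det) · [[d, -b], [-b, a]] = [[0.0667, 0],
 [0, 0.0909]].

Step 3 — form the quadratic (x - mu)^T · Sigma^{-1} · (x - mu):
  Sigma^{-1} · (x - mu) = (-0.0667, -0.1818).
  (x - mu)^T · [Sigma^{-1} · (x - mu)] = (-1)·(-0.0667) + (-2)·(-0.1818) = 0.4303.

Step 4 — take square root: d = √(0.4303) ≈ 0.656.

d(x, mu) = √(0.4303) ≈ 0.656


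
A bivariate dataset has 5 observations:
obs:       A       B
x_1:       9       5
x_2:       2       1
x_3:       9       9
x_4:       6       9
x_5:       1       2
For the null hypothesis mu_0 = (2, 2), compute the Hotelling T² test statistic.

Step 1 — sample mean vector:
  mean(A) = (9 + 2 + 9 + 6 + 1) / 5 = 27/5 = 5.4
  mean(B) = (5 + 1 + 9 + 9 + 2) / 5 = 26/5 = 5.2
  x̄ = (5.4, 5.2),  deviation x̄ - mu_0 = (5.4, 5.2) - (2, 2) = (3.4, 3.2).

Step 2 — sample covariance matrix, S[i,j] = (1/(n-1)) · Σ_k (x_{k,i} - mean_i) · (x_{k,j} - mean_j), divisor n-1 = 4:
  S[A,A] = ((3.6)·(3.6) + (-3.4)·(-3.4) + (3.6)·(3.6) + (0.6)·(0.6) + (-4.4)·(-4.4)) / 4 = 57.2/4 = 14.3
  S[A,B] = ((3.6)·(-0.2) + (-3.4)·(-4.2) + (3.6)·(3.8) + (0.6)·(3.8) + (-4.4)·(-3.2)) / 4 = 43.6/4 = 10.9
  S[B,B] = ((-0.2)·(-0.2) + (-4.2)·(-4.2) + (3.8)·(3.8) + (3.8)·(3.8) + (-3.2)·(-3.2)) / 4 = 56.8/4 = 14.2
  S = [[14.3, 10.9],
 [10.9, 14.2]].

Step 3 — invert S. det(S) = 14.3·14.2 - (10.9)² = 84.25.
  S^{-1} = (1/det) · [[d, -b], [-b, a]] = [[0.1685, -0.1294],
 [-0.1294, 0.1697]].

Step 4 — quadratic form (x̄ - mu_0)^T · S^{-1} · (x̄ - mu_0):
  S^{-1} · (x̄ - mu_0) = (0.1591, 0.1033),
  (x̄ - mu_0)^T · [...] = (3.4)·(0.1591) + (3.2)·(0.1033) = 0.8712.

Step 5 — scale by n: T² = 5 · 0.8712 = 4.3561.

T² ≈ 4.3561


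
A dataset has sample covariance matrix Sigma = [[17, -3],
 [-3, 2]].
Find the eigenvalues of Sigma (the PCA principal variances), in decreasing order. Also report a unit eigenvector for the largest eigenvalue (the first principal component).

Step 1 — characteristic polynomial of 2×2 Sigma:
  det(Sigma - λI) = λ² - trace · λ + det = 0.
  trace = 17 + 2 = 19, det = 17·2 - (-3)² = 25.
Step 2 — discriminant:
  Δ = trace² - 4·det = 361 - 100 = 261.
Step 3 — eigenvalues:
  λ = (trace ± √Δ)/2 = (19 ± 16.1555)/2,
  λ_1 = 17.5777,  λ_2 = 1.4223.

Step 4 — unit eigenvector for λ_1: solve (Sigma - λ_1 I)v = 0. First row:
  (17 - 17.5777)·v_x + (-3)·v_y = 0, i.e. (-0.5777)·v_x + (-3)·v_y = 0,
  so v ∝ (b, λ_1 - a) = (-3, 0.5777); multiply by -1 so the first entry is positive: u = (3, -0.5777).
  ||u|| = √((3)² + (-0.5777)²) = √(9.3338) ≈ 3.0551,
  v_1 = u/||u|| ≈ (0.982, -0.1891) (||v_1|| = 1).

λ_1 = 17.5777,  λ_2 = 1.4223;  v_1 ≈ (0.982, -0.1891)


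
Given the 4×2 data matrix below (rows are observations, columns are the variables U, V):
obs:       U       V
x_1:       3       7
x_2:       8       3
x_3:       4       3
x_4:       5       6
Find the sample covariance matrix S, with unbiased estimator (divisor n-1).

Step 1 — column means:
  mean(U) = (3 + 8 + 4 + 5) / 4 = 20/4 = 5
  mean(V) = (7 + 3 + 3 + 6) / 4 = 19/4 = 4.75

Step 2 — sample covariance S[i,j] = (1/(n-1)) · Σ_k (x_{k,i} - mean_i) · (x_{k,j} - mean_j), with n-1 = 3.
  S[U,U] = ((-2)·(-2) + (3)·(3) + (-1)·(-1) + (0)·(0)) / 3 = 14/3 = 4.6667
  S[U,V] = ((-2)·(2.25) + (3)·(-1.75) + (-1)·(-1.75) + (0)·(1.25)) / 3 = -8/3 = -2.6667
  S[V,V] = ((2.25)·(2.25) + (-1.75)·(-1.75) + (-1.75)·(-1.75) + (1.25)·(1.25)) / 3 = 12.75/3 = 4.25

S is symmetric (S[j,i] = S[i,j]). Assembling:

S = [[4.6667, -2.6667],
 [-2.6667, 4.25]]


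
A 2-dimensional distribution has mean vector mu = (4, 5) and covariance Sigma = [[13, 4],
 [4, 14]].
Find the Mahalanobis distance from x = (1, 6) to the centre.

Step 1 — centre the observation: (x - mu) = (-3, 1).

Step 2 — invert Sigma. det(Sigma) = 13·14 - (4)² = 166.
  Sigma^{-1} = (1/det) · [[d, -b], [-b, a]] = [[0.0843, -0.0241],
 [-0.0241, 0.0783]].

Step 3 — form the quadratic (x - mu)^T · Sigma^{-1} · (x - mu):
  Sigma^{-1} · (x - mu) = (-0.2771, 0.1506).
  (x - mu)^T · [Sigma^{-1} · (x - mu)] = (-3)·(-0.2771) + (1)·(0.1506) = 0.9819.

Step 4 — take square root: d = √(0.9819) ≈ 0.9909.

d(x, mu) = √(0.9819) ≈ 0.9909


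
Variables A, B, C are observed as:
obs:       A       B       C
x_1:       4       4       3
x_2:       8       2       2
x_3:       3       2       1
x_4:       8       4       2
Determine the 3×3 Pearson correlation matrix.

Step 1 — column means:
  mean(A) = (4 + 8 + 3 + 8) / 4 = 23/4 = 5.75
  mean(B) = (4 + 2 + 2 + 4) / 4 = 12/4 = 3
  mean(C) = (3 + 2 + 1 + 2) / 4 = 8/4 = 2

Step 2 — sample variances and covariances s[i,j] = (1/(n-1)) · Σ_k (x_{k,i} - mean_i) · (x_{k,j} - mean_j), with n-1 = 3:
  s[A,A] = ((-1.75)·(-1.75) + (2.25)·(2.25) + (-2.75)·(-2.75) + (2.25)·(2.25)) / 3 = 20.75/3 = 6.9167
  s[A,B] = ((-1.75)·(1) + (2.25)·(-1) + (-2.75)·(-1) + (2.25)·(1)) / 3 = 1/3 = 0.3333
  s[A,C] = ((-1.75)·(1) + (2.25)·(0) + (-2.75)·(-1) + (2.25)·(0)) / 3 = 1/3 = 0.3333
  s[B,B] = ((1)·(1) + (-1)·(-1) + (-1)·(-1) + (1)·(1)) / 3 = 4/3 = 1.3333
  s[B,C] = ((1)·(1) + (-1)·(0) + (-1)·(-1) + (1)·(0)) / 3 = 2/3 = 0.6667
  s[C,C] = ((1)·(1) + (0)·(0) + (-1)·(-1) + (0)·(0)) / 3 = 2/3 = 0.6667
  Sample standard deviations s_i = √(s[i,i]):
  s(A) = √(6.9167) = 2.63
  s(B) = √(1.3333) = 1.1547
  s(C) = √(0.6667) = 0.8165

Step 3 — r_{ij} = s_{ij} / (s_i · s_j):
  r[A,A] = 1 (diagonal).
  r[A,B] = 0.3333 / (2.63 · 1.1547) = 0.3333 / 3.0368 = 0.1098
  r[A,C] = 0.3333 / (2.63 · 0.8165) = 0.3333 / 2.1473 = 0.1552
  r[B,B] = 1 (diagonal).
  r[B,C] = 0.6667 / (1.1547 · 0.8165) = 0.6667 / 0.9428 = 0.7071
  r[C,C] = 1 (diagonal).

R is symmetric with unit diagonal. Assembling:

R = [[1, 0.1098, 0.1552],
 [0.1098, 1, 0.7071],
 [0.1552, 0.7071, 1]]


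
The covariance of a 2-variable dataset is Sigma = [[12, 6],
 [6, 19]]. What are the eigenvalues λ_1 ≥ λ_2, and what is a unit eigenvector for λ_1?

Step 1 — characteristic polynomial of 2×2 Sigma:
  det(Sigma - λI) = λ² - trace · λ + det = 0.
  trace = 12 + 19 = 31, det = 12·19 - (6)² = 192.
Step 2 — discriminant:
  Δ = trace² - 4·det = 961 - 768 = 193.
Step 3 — eigenvalues:
  λ = (trace ± √Δ)/2 = (31 ± 13.8924)/2,
  λ_1 = 22.4462,  λ_2 = 8.5538.

Step 4 — unit eigenvector for λ_1: solve (Sigma - λ_1 I)v = 0. First row:
  (12 - 22.4462)·v_x + (6)·v_y = 0, i.e. (-10.4462)·v_x + (6)·v_y = 0,
  so v ∝ (b, λ_1 - a) = (6, 10.4462) = u.
  ||u|| = √((6)² + (10.4462)²) = √(145.1236) ≈ 12.0467,
  v_1 = u/||u|| ≈ (0.4981, 0.8671) (||v_1|| = 1).

λ_1 = 22.4462,  λ_2 = 8.5538;  v_1 ≈ (0.4981, 0.8671)


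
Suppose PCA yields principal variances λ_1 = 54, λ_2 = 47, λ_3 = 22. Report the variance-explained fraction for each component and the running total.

Step 1 — total variance = trace(Sigma) = Σ λ_i = 54 + 47 + 22 = 123.

Step 2 — fraction explained by component i = λ_i / Σ λ:
  PC1: 54/123 = 0.439
  PC2: 47/123 = 0.3821
  PC3: 22/123 = 0.1789

Step 3 — cumulative fraction after k components = (λ_1 + ... + λ_k) / Σ λ:
  k = 1: 54/123 = 0.439
  k = 2: (54 + 47)/123 = 101/123 = 0.8211
  k = 3: (54 + 47 + 22)/123 = 123/123 = 1

Summary (fraction, with percent):

explained: PC1 0.439 (43.9%), PC2 0.3821 (38.21%), PC3 0.1789 (17.89%);  cumulative: 0.439, 0.8211, 1


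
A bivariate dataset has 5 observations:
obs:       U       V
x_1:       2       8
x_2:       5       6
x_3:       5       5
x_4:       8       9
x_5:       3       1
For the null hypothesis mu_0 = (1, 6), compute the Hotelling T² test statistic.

Step 1 — sample mean vector:
  mean(U) = (2 + 5 + 5 + 8 + 3) / 5 = 23/5 = 4.6
  mean(V) = (8 + 6 + 5 + 9 + 1) / 5 = 29/5 = 5.8
  x̄ = (4.6, 5.8),  deviation x̄ - mu_0 = (4.6, 5.8) - (1, 6) = (3.6, -0.2).

Step 2 — sample covariance matrix, S[i,j] = (1/(n-1)) · Σ_k (x_{k,i} - mean_i) · (x_{k,j} - mean_j), divisor n-1 = 4:
  S[U,U] = ((-2.6)·(-2.6) + (0.4)·(0.4) + (0.4)·(0.4) + (3.4)·(3.4) + (-1.6)·(-1.6)) / 4 = 21.2/4 = 5.3
  S[U,V] = ((-2.6)·(2.2) + (0.4)·(0.2) + (0.4)·(-0.8) + (3.4)·(3.2) + (-1.6)·(-4.8)) / 4 = 12.6/4 = 3.15
  S[V,V] = ((2.2)·(2.2) + (0.2)·(0.2) + (-0.8)·(-0.8) + (3.2)·(3.2) + (-4.8)·(-4.8)) / 4 = 38.8/4 = 9.7
  S = [[5.3, 3.15],
 [3.15, 9.7]].

Step 3 — invert S. det(S) = 5.3·9.7 - (3.15)² = 41.4875.
  S^{-1} = (1/det) · [[d, -b], [-b, a]] = [[0.2338, -0.0759],
 [-0.0759, 0.1277]].

Step 4 — quadratic form (x̄ - mu_0)^T · S^{-1} · (x̄ - mu_0):
  S^{-1} · (x̄ - mu_0) = (0.8569, -0.2989),
  (x̄ - mu_0)^T · [...] = (3.6)·(0.8569) + (-0.2)·(-0.2989) = 3.1446.

Step 5 — scale by n: T² = 5 · 3.1446 = 15.7228.

T² ≈ 15.7228


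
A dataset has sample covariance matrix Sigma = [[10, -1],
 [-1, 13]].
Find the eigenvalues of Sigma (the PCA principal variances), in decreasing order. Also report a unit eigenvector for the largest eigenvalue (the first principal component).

Step 1 — characteristic polynomial of 2×2 Sigma:
  det(Sigma - λI) = λ² - trace · λ + det = 0.
  trace = 10 + 13 = 23, det = 10·13 - (-1)² = 129.
Step 2 — discriminant:
  Δ = trace² - 4·det = 529 - 516 = 13.
Step 3 — eigenvalues:
  λ = (trace ± √Δ)/2 = (23 ± 3.6056)/2,
  λ_1 = 13.3028,  λ_2 = 9.6972.

Step 4 — unit eigenvector for λ_1: solve (Sigma - λ_1 I)v = 0. First row:
  (10 - 13.3028)·v_x + (-1)·v_y = 0, i.e. (-3.3028)·v_x + (-1)·v_y = 0,
  so v ∝ (b, λ_1 - a) = (-1, 3.3028); multiply by -1 so the first entry is positive: u = (1, -3.3028).
  ||u|| = √((1)² + (-3.3028)²) = √(11.9083) ≈ 3.4508,
  v_1 = u/||u|| ≈ (0.2898, -0.9571) (||v_1|| = 1).

λ_1 = 13.3028,  λ_2 = 9.6972;  v_1 ≈ (0.2898, -0.9571)


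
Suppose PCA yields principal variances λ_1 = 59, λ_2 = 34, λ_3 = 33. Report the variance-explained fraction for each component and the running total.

Step 1 — total variance = trace(Sigma) = Σ λ_i = 59 + 34 + 33 = 126.

Step 2 — fraction explained by component i = λ_i / Σ λ:
  PC1: 59/126 = 0.4683
  PC2: 34/126 = 0.2698
  PC3: 33/126 = 0.2619

Step 3 — cumulative fraction after k components = (λ_1 + ... + λ_k) / Σ λ:
  k = 1: 59/126 = 0.4683
  k = 2: (59 + 34)/126 = 93/126 = 0.7381
  k = 3: (59 + 34 + 33)/126 = 126/126 = 1

Summary (fraction, with percent):

explained: PC1 0.4683 (46.83%), PC2 0.2698 (26.98%), PC3 0.2619 (26.19%);  cumulative: 0.4683, 0.7381, 1


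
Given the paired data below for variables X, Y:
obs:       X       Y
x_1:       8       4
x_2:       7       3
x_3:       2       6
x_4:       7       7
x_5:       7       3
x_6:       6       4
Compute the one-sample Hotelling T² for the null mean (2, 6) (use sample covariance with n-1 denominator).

Step 1 — sample mean vector:
  mean(X) = (8 + 7 + 2 + 7 + 7 + 6) / 6 = 37/6 = 6.1667
  mean(Y) = (4 + 3 + 6 + 7 + 3 + 4) / 6 = 27/6 = 4.5
  x̄ = (6.1667, 4.5),  deviation x̄ - mu_0 = (6.1667, 4.5) - (2, 6) = (4.1667, -1.5).

Step 2 — sample covariance matrix, S[i,j] = (1/(n-1)) · Σ_k (x_{k,i} - mean_i) · (x_{k,j} - mean_j), divisor n-1 = 5:
  S[X,X] = ((1.8333)·(1.8333) + (0.8333)·(0.8333) + (-4.1667)·(-4.1667) + (0.8333)·(0.8333) + (0.8333)·(0.8333) + (-0.1667)·(-0.1667)) / 5 = 22.8333/5 = 4.5667
  S[X,Y] = ((1.8333)·(-0.5) + (0.8333)·(-1.5) + (-4.1667)·(1.5) + (0.8333)·(2.5) + (0.8333)·(-1.5) + (-0.1667)·(-0.5)) / 5 = -7.5/5 = -1.5
  S[Y,Y] = ((-0.5)·(-0.5) + (-1.5)·(-1.5) + (1.5)·(1.5) + (2.5)·(2.5) + (-1.5)·(-1.5) + (-0.5)·(-0.5)) / 5 = 13.5/5 = 2.7
  S = [[4.5667, -1.5],
 [-1.5, 2.7]].

Step 3 — invert S. det(S) = 4.5667·2.7 - (-1.5)² = 10.08.
  S^{-1} = (1/det) · [[d, -b], [-b, a]] = [[0.2679, 0.1488],
 [0.1488, 0.453]].

Step 4 — quadratic form (x̄ - mu_0)^T · S^{-1} · (x̄ - mu_0):
  S^{-1} · (x̄ - mu_0) = (0.8929, -0.0595),
  (x̄ - mu_0)^T · [...] = (4.1667)·(0.8929) + (-1.5)·(-0.0595) = 3.8095.

Step 5 — scale by n: T² = 6 · 3.8095 = 22.8571.

T² ≈ 22.8571


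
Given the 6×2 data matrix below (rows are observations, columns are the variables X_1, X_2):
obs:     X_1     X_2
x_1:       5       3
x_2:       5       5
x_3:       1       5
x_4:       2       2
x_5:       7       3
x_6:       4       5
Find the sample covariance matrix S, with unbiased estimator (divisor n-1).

Step 1 — column means:
  mean(X_1) = (5 + 5 + 1 + 2 + 7 + 4) / 6 = 24/6 = 4
  mean(X_2) = (3 + 5 + 5 + 2 + 3 + 5) / 6 = 23/6 = 3.8333

Step 2 — sample covariance S[i,j] = (1/(n-1)) · Σ_k (x_{k,i} - mean_i) · (x_{k,j} - mean_j), with n-1 = 5.
  S[X_1,X_1] = ((1)·(1) + (1)·(1) + (-3)·(-3) + (-2)·(-2) + (3)·(3) + (0)·(0)) / 5 = 24/5 = 4.8
  S[X_1,X_2] = ((1)·(-0.8333) + (1)·(1.1667) + (-3)·(1.1667) + (-2)·(-1.8333) + (3)·(-0.8333) + (0)·(1.1667)) / 5 = -2/5 = -0.4
  S[X_2,X_2] = ((-0.8333)·(-0.8333) + (1.1667)·(1.1667) + (1.1667)·(1.1667) + (-1.8333)·(-1.8333) + (-0.8333)·(-0.8333) + (1.1667)·(1.1667)) / 5 = 8.8333/5 = 1.7667

S is symmetric (S[j,i] = S[i,j]). Assembling:

S = [[4.8, -0.4],
 [-0.4, 1.7667]]


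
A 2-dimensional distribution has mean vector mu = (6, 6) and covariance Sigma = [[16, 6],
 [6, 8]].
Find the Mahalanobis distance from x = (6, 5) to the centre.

Step 1 — centre the observation: (x - mu) = (0, -1).

Step 2 — invert Sigma. det(Sigma) = 16·8 - (6)² = 92.
  Sigma^{-1} = (1/det) · [[d, -b], [-b, a]] = [[0.087, -0.0652],
 [-0.0652, 0.1739]].

Step 3 — form the quadratic (x - mu)^T · Sigma^{-1} · (x - mu):
  Sigma^{-1} · (x - mu) = (0.0652, -0.1739).
  (x - mu)^T · [Sigma^{-1} · (x - mu)] = (0)·(0.0652) + (-1)·(-0.1739) = 0.1739.

Step 4 — take square root: d = √(0.1739) ≈ 0.417.

d(x, mu) = √(0.1739) ≈ 0.417


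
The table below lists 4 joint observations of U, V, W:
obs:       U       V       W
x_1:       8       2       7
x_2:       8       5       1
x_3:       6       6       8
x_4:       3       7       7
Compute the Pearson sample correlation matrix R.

Step 1 — column means:
  mean(U) = (8 + 8 + 6 + 3) / 4 = 25/4 = 6.25
  mean(V) = (2 + 5 + 6 + 7) / 4 = 20/4 = 5
  mean(W) = (7 + 1 + 8 + 7) / 4 = 23/4 = 5.75

Step 2 — sample variances and covariances s[i,j] = (1/(n-1)) · Σ_k (x_{k,i} - mean_i) · (x_{k,j} - mean_j), with n-1 = 3:
  s[U,U] = ((1.75)·(1.75) + (1.75)·(1.75) + (-0.25)·(-0.25) + (-3.25)·(-3.25)) / 3 = 16.75/3 = 5.5833
  s[U,V] = ((1.75)·(-3) + (1.75)·(0) + (-0.25)·(1) + (-3.25)·(2)) / 3 = -12/3 = -4
  s[U,W] = ((1.75)·(1.25) + (1.75)·(-4.75) + (-0.25)·(2.25) + (-3.25)·(1.25)) / 3 = -10.75/3 = -3.5833
  s[V,V] = ((-3)·(-3) + (0)·(0) + (1)·(1) + (2)·(2)) / 3 = 14/3 = 4.6667
  s[V,W] = ((-3)·(1.25) + (0)·(-4.75) + (1)·(2.25) + (2)·(1.25)) / 3 = 1/3 = 0.3333
  s[W,W] = ((1.25)·(1.25) + (-4.75)·(-4.75) + (2.25)·(2.25) + (1.25)·(1.25)) / 3 = 30.75/3 = 10.25
  Sample standard deviations s_i = √(s[i,i]):
  s(U) = √(5.5833) = 2.3629
  s(V) = √(4.6667) = 2.1602
  s(W) = √(10.25) = 3.2016

Step 3 — r_{ij} = s_{ij} / (s_i · s_j):
  r[U,U] = 1 (diagonal).
  r[U,V] = -4 / (2.3629 · 2.1602) = -4 / 5.1045 = -0.7836
  r[U,W] = -3.5833 / (2.3629 · 3.2016) = -3.5833 / 7.565 = -0.4737
  r[V,V] = 1 (diagonal).
  r[V,W] = 0.3333 / (2.1602 · 3.2016) = 0.3333 / 6.9162 = 0.0482
  r[W,W] = 1 (diagonal).

R is symmetric with unit diagonal. Assembling:

R = [[1, -0.7836, -0.4737],
 [-0.7836, 1, 0.0482],
 [-0.4737, 0.0482, 1]]


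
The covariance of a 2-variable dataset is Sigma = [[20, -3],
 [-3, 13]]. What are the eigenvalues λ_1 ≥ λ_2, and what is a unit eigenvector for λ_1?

Step 1 — characteristic polynomial of 2×2 Sigma:
  det(Sigma - λI) = λ² - trace · λ + det = 0.
  trace = 20 + 13 = 33, det = 20·13 - (-3)² = 251.
Step 2 — discriminant:
  Δ = trace² - 4·det = 1089 - 1004 = 85.
Step 3 — eigenvalues:
  λ = (trace ± √Δ)/2 = (33 ± 9.2195)/2,
  λ_1 = 21.1098,  λ_2 = 11.8902.

Step 4 — unit eigenvector for λ_1: solve (Sigma - λ_1 I)v = 0. First row:
  (20 - 21.1098)·v_x + (-3)·v_y = 0, i.e. (-1.1098)·v_x + (-3)·v_y = 0,
  so v ∝ (b, λ_1 - a) = (-3, 1.1098); multiply by -1 so the first entry is positive: u = (3, -1.1098).
  ||u|| = √((3)² + (-1.1098)²) = √(10.2316) ≈ 3.1987,
  v_1 = u/||u|| ≈ (0.9379, -0.3469) (||v_1|| = 1).

λ_1 = 21.1098,  λ_2 = 11.8902;  v_1 ≈ (0.9379, -0.3469)


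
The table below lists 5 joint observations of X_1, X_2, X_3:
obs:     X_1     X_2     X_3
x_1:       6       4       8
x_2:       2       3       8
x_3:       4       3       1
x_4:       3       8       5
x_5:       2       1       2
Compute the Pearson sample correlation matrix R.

Step 1 — column means:
  mean(X_1) = (6 + 2 + 4 + 3 + 2) / 5 = 17/5 = 3.4
  mean(X_2) = (4 + 3 + 3 + 8 + 1) / 5 = 19/5 = 3.8
  mean(X_3) = (8 + 8 + 1 + 5 + 2) / 5 = 24/5 = 4.8

Step 2 — sample variances and covariances s[i,j] = (1/(n-1)) · Σ_k (x_{k,i} - mean_i) · (x_{k,j} - mean_j), with n-1 = 4:
  s[X_1,X_1] = ((2.6)·(2.6) + (-1.4)·(-1.4) + (0.6)·(0.6) + (-0.4)·(-0.4) + (-1.4)·(-1.4)) / 4 = 11.2/4 = 2.8
  s[X_1,X_2] = ((2.6)·(0.2) + (-1.4)·(-0.8) + (0.6)·(-0.8) + (-0.4)·(4.2) + (-1.4)·(-2.8)) / 4 = 3.4/4 = 0.85
  s[X_1,X_3] = ((2.6)·(3.2) + (-1.4)·(3.2) + (0.6)·(-3.8) + (-0.4)·(0.2) + (-1.4)·(-2.8)) / 4 = 5.4/4 = 1.35
  s[X_2,X_2] = ((0.2)·(0.2) + (-0.8)·(-0.8) + (-0.8)·(-0.8) + (4.2)·(4.2) + (-2.8)·(-2.8)) / 4 = 26.8/4 = 6.7
  s[X_2,X_3] = ((0.2)·(3.2) + (-0.8)·(3.2) + (-0.8)·(-3.8) + (4.2)·(0.2) + (-2.8)·(-2.8)) / 4 = 9.8/4 = 2.45
  s[X_3,X_3] = ((3.2)·(3.2) + (3.2)·(3.2) + (-3.8)·(-3.8) + (0.2)·(0.2) + (-2.8)·(-2.8)) / 4 = 42.8/4 = 10.7
  Sample standard deviations s_i = √(s[i,i]):
  s(X_1) = √(2.8) = 1.6733
  s(X_2) = √(6.7) = 2.5884
  s(X_3) = √(10.7) = 3.2711

Step 3 — r_{ij} = s_{ij} / (s_i · s_j):
  r[X_1,X_1] = 1 (diagonal).
  r[X_1,X_2] = 0.85 / (1.6733 · 2.5884) = 0.85 / 4.3313 = 0.1962
  r[X_1,X_3] = 1.35 / (1.6733 · 3.2711) = 1.35 / 5.4736 = 0.2466
  r[X_2,X_2] = 1 (diagonal).
  r[X_2,X_3] = 2.45 / (2.5884 · 3.2711) = 2.45 / 8.467 = 0.2894
  r[X_3,X_3] = 1 (diagonal).

R is symmetric with unit diagonal. Assembling:

R = [[1, 0.1962, 0.2466],
 [0.1962, 1, 0.2894],
 [0.2466, 0.2894, 1]]


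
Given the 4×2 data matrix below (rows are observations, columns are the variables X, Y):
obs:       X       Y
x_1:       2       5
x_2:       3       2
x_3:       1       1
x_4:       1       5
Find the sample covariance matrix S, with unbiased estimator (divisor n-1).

Step 1 — column means:
  mean(X) = (2 + 3 + 1 + 1) / 4 = 7/4 = 1.75
  mean(Y) = (5 + 2 + 1 + 5) / 4 = 13/4 = 3.25

Step 2 — sample covariance S[i,j] = (1/(n-1)) · Σ_k (x_{k,i} - mean_i) · (x_{k,j} - mean_j), with n-1 = 3.
  S[X,X] = ((0.25)·(0.25) + (1.25)·(1.25) + (-0.75)·(-0.75) + (-0.75)·(-0.75)) / 3 = 2.75/3 = 0.9167
  S[X,Y] = ((0.25)·(1.75) + (1.25)·(-1.25) + (-0.75)·(-2.25) + (-0.75)·(1.75)) / 3 = -0.75/3 = -0.25
  S[Y,Y] = ((1.75)·(1.75) + (-1.25)·(-1.25) + (-2.25)·(-2.25) + (1.75)·(1.75)) / 3 = 12.75/3 = 4.25

S is symmetric (S[j,i] = S[i,j]). Assembling:

S = [[0.9167, -0.25],
 [-0.25, 4.25]]


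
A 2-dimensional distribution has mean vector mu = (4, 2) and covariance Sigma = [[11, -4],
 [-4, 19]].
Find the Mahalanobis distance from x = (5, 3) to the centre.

Step 1 — centre the observation: (x - mu) = (1, 1).

Step 2 — invert Sigma. det(Sigma) = 11·19 - (-4)² = 193.
  Sigma^{-1} = (1/det) · [[d, -b], [-b, a]] = [[0.0984, 0.0207],
 [0.0207, 0.057]].

Step 3 — form the quadratic (x - mu)^T · Sigma^{-1} · (x - mu):
  Sigma^{-1} · (x - mu) = (0.1192, 0.0777).
  (x - mu)^T · [Sigma^{-1} · (x - mu)] = (1)·(0.1192) + (1)·(0.0777) = 0.1969.

Step 4 — take square root: d = √(0.1969) ≈ 0.4437.

d(x, mu) = √(0.1969) ≈ 0.4437


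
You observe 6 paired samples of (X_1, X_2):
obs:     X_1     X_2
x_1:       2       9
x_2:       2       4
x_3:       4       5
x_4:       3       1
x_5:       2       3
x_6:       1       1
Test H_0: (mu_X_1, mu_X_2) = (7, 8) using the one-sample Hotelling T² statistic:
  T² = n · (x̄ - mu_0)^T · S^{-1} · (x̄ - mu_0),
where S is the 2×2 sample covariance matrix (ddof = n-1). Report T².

Step 1 — sample mean vector:
  mean(X_1) = (2 + 2 + 4 + 3 + 2 + 1) / 6 = 14/6 = 2.3333
  mean(X_2) = (9 + 4 + 5 + 1 + 3 + 1) / 6 = 23/6 = 3.8333
  x̄ = (2.3333, 3.8333),  deviation x̄ - mu_0 = (2.3333, 3.8333) - (7, 8) = (-4.6667, -4.1667).

Step 2 — sample covariance matrix, S[i,j] = (1/(n-1)) · Σ_k (x_{k,i} - mean_i) · (x_{k,j} - mean_j), divisor n-1 = 5:
  S[X_1,X_1] = ((-0.3333)·(-0.3333) + (-0.3333)·(-0.3333) + (1.6667)·(1.6667) + (0.6667)·(0.6667) + (-0.3333)·(-0.3333) + (-1.3333)·(-1.3333)) / 5 = 5.3333/5 = 1.0667
  S[X_1,X_2] = ((-0.3333)·(5.1667) + (-0.3333)·(0.1667) + (1.6667)·(1.1667) + (0.6667)·(-2.8333) + (-0.3333)·(-0.8333) + (-1.3333)·(-2.8333)) / 5 = 2.3333/5 = 0.4667
  S[X_2,X_2] = ((5.1667)·(5.1667) + (0.1667)·(0.1667) + (1.1667)·(1.1667) + (-2.8333)·(-2.8333) + (-0.8333)·(-0.8333) + (-2.8333)·(-2.8333)) / 5 = 44.8333/5 = 8.9667
  S = [[1.0667, 0.4667],
 [0.4667, 8.9667]].

Step 3 — invert S. det(S) = 1.0667·8.9667 - (0.4667)² = 9.3467.
  S^{-1} = (1/det) · [[d, -b], [-b, a]] = [[0.9593, -0.0499],
 [-0.0499, 0.1141]].

Step 4 — quadratic form (x̄ - mu_0)^T · S^{-1} · (x̄ - mu_0):
  S^{-1} · (x̄ - mu_0) = (-4.2689, -0.2425),
  (x̄ - mu_0)^T · [...] = (-4.6667)·(-4.2689) + (-4.1667)·(-0.2425) = 20.932.

Step 5 — scale by n: T² = 6 · 20.932 = 125.592.

T² ≈ 125.592


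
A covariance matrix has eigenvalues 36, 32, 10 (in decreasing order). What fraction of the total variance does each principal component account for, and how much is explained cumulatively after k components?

Step 1 — total variance = trace(Sigma) = Σ λ_i = 36 + 32 + 10 = 78.

Step 2 — fraction explained by component i = λ_i / Σ λ:
  PC1: 36/78 = 0.4615
  PC2: 32/78 = 0.4103
  PC3: 10/78 = 0.1282

Step 3 — cumulative fraction after k components = (λ_1 + ... + λ_k) / Σ λ:
  k = 1: 36/78 = 0.4615
  k = 2: (36 + 32)/78 = 68/78 = 0.8718
  k = 3: (36 + 32 + 10)/78 = 78/78 = 1

Summary (fraction, with percent):

explained: PC1 0.4615 (46.15%), PC2 0.4103 (41.03%), PC3 0.1282 (12.82%);  cumulative: 0.4615, 0.8718, 1


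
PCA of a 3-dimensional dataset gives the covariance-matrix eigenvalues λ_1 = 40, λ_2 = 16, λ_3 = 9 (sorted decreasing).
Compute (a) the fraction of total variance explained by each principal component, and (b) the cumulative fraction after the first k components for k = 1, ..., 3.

Step 1 — total variance = trace(Sigma) = Σ λ_i = 40 + 16 + 9 = 65.

Step 2 — fraction explained by component i = λ_i / Σ λ:
  PC1: 40/65 = 0.6154
  PC2: 16/65 = 0.2462
  PC3: 9/65 = 0.1385

Step 3 — cumulative fraction after k components = (λ_1 + ... + λ_k) / Σ λ:
  k = 1: 40/65 = 0.6154
  k = 2: (40 + 16)/65 = 56/65 = 0.8615
  k = 3: (40 + 16 + 9)/65 = 65/65 = 1

Summary (fraction, with percent):

explained: PC1 0.6154 (61.54%), PC2 0.2462 (24.62%), PC3 0.1385 (13.85%);  cumulative: 0.6154, 0.8615, 1


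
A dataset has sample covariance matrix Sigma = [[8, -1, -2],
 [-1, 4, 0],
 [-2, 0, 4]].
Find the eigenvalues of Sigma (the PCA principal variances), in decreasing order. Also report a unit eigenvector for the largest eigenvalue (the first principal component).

Step 1 — characteristic polynomial p(λ) = det(λI - Sigma) = λ³ - tr·λ² + c_1·λ - det, where tr = trace, c_1 = sum of the principal 2×2 minors, det = det(Sigma):
  tr = 8 + 4 + 4 = 16,
  c_1 = (8·4 - (-1)²) + (8·4 - (-2)²) + (4·4 - (0)²) = 31 + 28 + 16 = 75,
  det = 8·(4·4 - (0)²) - (-1)·((-1)·4 - (0)·(-2)) + (-2)·((-1)·(0) - 4·(-2)) = 8·(16) - (-1)·(-4) + (-2)·(8) = 108.
  So p(λ) = λ³ - 16λ² + 75λ - 108.
Step 2 — look for an integer root (rational root theorem: any rational root is an integer divisor of 108). Testing λ = 3:
  p(3) = 27 - 144 + 225 - 108 = 0  ✓
  Dividing out (λ - 3): p(λ) = (λ - 3)(λ² - 13λ + 36).
Step 3 — remaining eigenvalues from the quadratic λ² - 13λ + 36 = 0:
  Δ = 13² - 4·36 = 169 - 144 = 25,  λ = (13 ± √25)/2 = (13 ± 5)/2 = 9 or 4.
  Sorted: λ_1 = 9,  λ_2 = 4,  λ_3 = 3  (check: sum = 16 = tr ✓).

Step 4 — unit eigenvector for λ_1 = 9: v spans the null space of (Sigma - λ_1 I), whose rows are
  r_1 = (-1, -1, -2),  r_2 = (-1, -5, 0),  r_3 = (-2, 0, -5).
  v is orthogonal to every row, so take v ∝ r_1 × r_2 = ((-1)·(0) - (-2)·(-5), (-2)·(-1) - (-1)·(0), (-1)·(-5) - (-1)·(-1)) = (-10, 2, 4).
  Rescale (divide by 2; multiply by -1 so the first nonzero entry is positive): u = (5, -1, -2).
  ||u|| = √((5)² + (-1)² + (-2)²) = √(30) ≈ 5.4772,  v_1 = u/||u|| ≈ (0.9129, -0.1826, -0.3651) (||v_1|| = 1).

λ_1 = 9,  λ_2 = 4,  λ_3 = 3;  v_1 ≈ (0.9129, -0.1826, -0.3651)


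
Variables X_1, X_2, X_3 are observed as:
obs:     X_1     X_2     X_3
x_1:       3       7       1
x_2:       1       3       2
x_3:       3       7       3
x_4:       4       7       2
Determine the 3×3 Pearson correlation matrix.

Step 1 — column means:
  mean(X_1) = (3 + 1 + 3 + 4) / 4 = 11/4 = 2.75
  mean(X_2) = (7 + 3 + 7 + 7) / 4 = 24/4 = 6
  mean(X_3) = (1 + 2 + 3 + 2) / 4 = 8/4 = 2

Step 2 — sample variances and covariances s[i,j] = (1/(n-1)) · Σ_k (x_{k,i} - mean_i) · (x_{k,j} - mean_j), with n-1 = 3:
  s[X_1,X_1] = ((0.25)·(0.25) + (-1.75)·(-1.75) + (0.25)·(0.25) + (1.25)·(1.25)) / 3 = 4.75/3 = 1.5833
  s[X_1,X_2] = ((0.25)·(1) + (-1.75)·(-3) + (0.25)·(1) + (1.25)·(1)) / 3 = 7/3 = 2.3333
  s[X_1,X_3] = ((0.25)·(-1) + (-1.75)·(0) + (0.25)·(1) + (1.25)·(0)) / 3 = 0/3 = 0
  s[X_2,X_2] = ((1)·(1) + (-3)·(-3) + (1)·(1) + (1)·(1)) / 3 = 12/3 = 4
  s[X_2,X_3] = ((1)·(-1) + (-3)·(0) + (1)·(1) + (1)·(0)) / 3 = 0/3 = 0
  s[X_3,X_3] = ((-1)·(-1) + (0)·(0) + (1)·(1) + (0)·(0)) / 3 = 2/3 = 0.6667
  Sample standard deviations s_i = √(s[i,i]):
  s(X_1) = √(1.5833) = 1.2583
  s(X_2) = √(4) = 2
  s(X_3) = √(0.6667) = 0.8165

Step 3 — r_{ij} = s_{ij} / (s_i · s_j):
  r[X_1,X_1] = 1 (diagonal).
  r[X_1,X_2] = 2.3333 / (1.2583 · 2) = 2.3333 / 2.5166 = 0.9272
  r[X_1,X_3] = 0 / (1.2583 · 0.8165) = 0 / 1.0274 = 0
  r[X_2,X_2] = 1 (diagonal).
  r[X_2,X_3] = 0 / (2 · 0.8165) = 0 / 1.633 = 0
  r[X_3,X_3] = 1 (diagonal).

R is symmetric with unit diagonal. Assembling:

R = [[1, 0.9272, 0],
 [0.9272, 1, 0],
 [0, 0, 1]]


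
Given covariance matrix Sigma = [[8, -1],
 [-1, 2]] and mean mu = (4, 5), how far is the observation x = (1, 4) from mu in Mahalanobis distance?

Step 1 — centre the observation: (x - mu) = (-3, -1).

Step 2 — invert Sigma. det(Sigma) = 8·2 - (-1)² = 15.
  Sigma^{-1} = (1/det) · [[d, -b], [-b, a]] = [[0.1333, 0.0667],
 [0.0667, 0.5333]].

Step 3 — form the quadratic (x - mu)^T · Sigma^{-1} · (x - mu):
  Sigma^{-1} · (x - mu) = (-0.4667, -0.7333).
  (x - mu)^T · [Sigma^{-1} · (x - mu)] = (-3)·(-0.4667) + (-1)·(-0.7333) = 2.1333.

Step 4 — take square root: d = √(2.1333) ≈ 1.4606.

d(x, mu) = √(2.1333) ≈ 1.4606


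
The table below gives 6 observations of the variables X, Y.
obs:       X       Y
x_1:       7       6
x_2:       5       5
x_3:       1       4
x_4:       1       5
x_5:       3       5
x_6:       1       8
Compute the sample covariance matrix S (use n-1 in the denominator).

Step 1 — column means:
  mean(X) = (7 + 5 + 1 + 1 + 3 + 1) / 6 = 18/6 = 3
  mean(Y) = (6 + 5 + 4 + 5 + 5 + 8) / 6 = 33/6 = 5.5

Step 2 — sample covariance S[i,j] = (1/(n-1)) · Σ_k (x_{k,i} - mean_i) · (x_{k,j} - mean_j), with n-1 = 5.
  S[X,X] = ((4)·(4) + (2)·(2) + (-2)·(-2) + (-2)·(-2) + (0)·(0) + (-2)·(-2)) / 5 = 32/5 = 6.4
  S[X,Y] = ((4)·(0.5) + (2)·(-0.5) + (-2)·(-1.5) + (-2)·(-0.5) + (0)·(-0.5) + (-2)·(2.5)) / 5 = 0/5 = 0
  S[Y,Y] = ((0.5)·(0.5) + (-0.5)·(-0.5) + (-1.5)·(-1.5) + (-0.5)·(-0.5) + (-0.5)·(-0.5) + (2.5)·(2.5)) / 5 = 9.5/5 = 1.9

S is symmetric (S[j,i] = S[i,j]). Assembling:

S = [[6.4, 0],
 [0, 1.9]]
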